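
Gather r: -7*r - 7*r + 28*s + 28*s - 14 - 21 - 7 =-14*r + 56*s - 42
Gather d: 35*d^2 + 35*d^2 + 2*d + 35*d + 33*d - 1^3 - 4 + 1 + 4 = 70*d^2 + 70*d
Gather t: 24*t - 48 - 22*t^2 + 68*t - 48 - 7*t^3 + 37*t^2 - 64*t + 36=-7*t^3 + 15*t^2 + 28*t - 60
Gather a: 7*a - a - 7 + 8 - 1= 6*a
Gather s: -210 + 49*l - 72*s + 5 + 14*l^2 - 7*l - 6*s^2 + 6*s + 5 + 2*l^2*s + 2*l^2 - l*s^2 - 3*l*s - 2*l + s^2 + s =16*l^2 + 40*l + s^2*(-l - 5) + s*(2*l^2 - 3*l - 65) - 200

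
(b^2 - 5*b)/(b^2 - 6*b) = (b - 5)/(b - 6)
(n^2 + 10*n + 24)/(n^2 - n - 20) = (n + 6)/(n - 5)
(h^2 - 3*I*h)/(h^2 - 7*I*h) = (h - 3*I)/(h - 7*I)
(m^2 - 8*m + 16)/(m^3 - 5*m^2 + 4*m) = (m - 4)/(m*(m - 1))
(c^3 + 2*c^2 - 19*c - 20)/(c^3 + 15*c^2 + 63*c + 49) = (c^2 + c - 20)/(c^2 + 14*c + 49)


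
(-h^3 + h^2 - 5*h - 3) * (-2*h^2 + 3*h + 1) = 2*h^5 - 5*h^4 + 12*h^3 - 8*h^2 - 14*h - 3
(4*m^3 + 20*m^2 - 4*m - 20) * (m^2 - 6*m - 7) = 4*m^5 - 4*m^4 - 152*m^3 - 136*m^2 + 148*m + 140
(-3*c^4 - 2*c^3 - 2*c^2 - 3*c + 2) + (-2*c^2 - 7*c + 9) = -3*c^4 - 2*c^3 - 4*c^2 - 10*c + 11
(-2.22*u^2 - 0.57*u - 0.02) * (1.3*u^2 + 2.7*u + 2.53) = -2.886*u^4 - 6.735*u^3 - 7.1816*u^2 - 1.4961*u - 0.0506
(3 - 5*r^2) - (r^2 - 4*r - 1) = -6*r^2 + 4*r + 4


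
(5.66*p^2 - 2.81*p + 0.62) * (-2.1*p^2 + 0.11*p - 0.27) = -11.886*p^4 + 6.5236*p^3 - 3.1393*p^2 + 0.8269*p - 0.1674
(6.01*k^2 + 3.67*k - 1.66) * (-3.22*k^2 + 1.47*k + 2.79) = -19.3522*k^4 - 2.9827*k^3 + 27.508*k^2 + 7.7991*k - 4.6314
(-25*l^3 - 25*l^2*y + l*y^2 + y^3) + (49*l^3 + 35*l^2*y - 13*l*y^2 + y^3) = 24*l^3 + 10*l^2*y - 12*l*y^2 + 2*y^3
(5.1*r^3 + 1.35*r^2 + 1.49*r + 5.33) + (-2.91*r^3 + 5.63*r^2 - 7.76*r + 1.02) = 2.19*r^3 + 6.98*r^2 - 6.27*r + 6.35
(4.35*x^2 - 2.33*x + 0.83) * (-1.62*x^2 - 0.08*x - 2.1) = -7.047*x^4 + 3.4266*x^3 - 10.2932*x^2 + 4.8266*x - 1.743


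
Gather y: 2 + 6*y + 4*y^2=4*y^2 + 6*y + 2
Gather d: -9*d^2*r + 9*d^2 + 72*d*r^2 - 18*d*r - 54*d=d^2*(9 - 9*r) + d*(72*r^2 - 18*r - 54)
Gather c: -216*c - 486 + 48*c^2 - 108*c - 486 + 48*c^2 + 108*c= 96*c^2 - 216*c - 972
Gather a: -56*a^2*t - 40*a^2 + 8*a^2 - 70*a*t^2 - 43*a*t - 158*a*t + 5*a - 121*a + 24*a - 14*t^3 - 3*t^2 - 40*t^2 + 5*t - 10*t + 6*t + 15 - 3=a^2*(-56*t - 32) + a*(-70*t^2 - 201*t - 92) - 14*t^3 - 43*t^2 + t + 12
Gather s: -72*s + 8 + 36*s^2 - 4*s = 36*s^2 - 76*s + 8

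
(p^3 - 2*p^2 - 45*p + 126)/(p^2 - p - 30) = (p^2 + 4*p - 21)/(p + 5)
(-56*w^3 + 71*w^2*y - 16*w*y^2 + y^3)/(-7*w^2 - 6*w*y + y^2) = (8*w^2 - 9*w*y + y^2)/(w + y)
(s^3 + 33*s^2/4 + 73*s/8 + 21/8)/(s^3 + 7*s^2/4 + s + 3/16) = 2*(s + 7)/(2*s + 1)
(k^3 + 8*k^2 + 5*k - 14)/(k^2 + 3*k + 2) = (k^2 + 6*k - 7)/(k + 1)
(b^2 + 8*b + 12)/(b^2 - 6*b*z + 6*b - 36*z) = (-b - 2)/(-b + 6*z)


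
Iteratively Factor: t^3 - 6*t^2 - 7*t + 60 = (t - 4)*(t^2 - 2*t - 15) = (t - 5)*(t - 4)*(t + 3)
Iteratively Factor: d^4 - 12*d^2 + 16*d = (d)*(d^3 - 12*d + 16) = d*(d - 2)*(d^2 + 2*d - 8) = d*(d - 2)*(d + 4)*(d - 2)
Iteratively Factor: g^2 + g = (g)*(g + 1)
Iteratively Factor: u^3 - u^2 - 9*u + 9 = (u + 3)*(u^2 - 4*u + 3) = (u - 1)*(u + 3)*(u - 3)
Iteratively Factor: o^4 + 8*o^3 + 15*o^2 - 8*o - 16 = (o + 4)*(o^3 + 4*o^2 - o - 4) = (o + 1)*(o + 4)*(o^2 + 3*o - 4) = (o + 1)*(o + 4)^2*(o - 1)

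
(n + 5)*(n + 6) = n^2 + 11*n + 30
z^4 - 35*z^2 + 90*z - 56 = (z - 4)*(z - 2)*(z - 1)*(z + 7)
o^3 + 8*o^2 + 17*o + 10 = (o + 1)*(o + 2)*(o + 5)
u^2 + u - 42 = (u - 6)*(u + 7)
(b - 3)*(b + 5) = b^2 + 2*b - 15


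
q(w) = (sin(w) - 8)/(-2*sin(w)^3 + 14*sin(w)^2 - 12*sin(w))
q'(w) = (sin(w) - 8)*(6*sin(w)^2*cos(w) - 28*sin(w)*cos(w) + 12*cos(w))/(-2*sin(w)^3 + 14*sin(w)^2 - 12*sin(w))^2 + cos(w)/(-2*sin(w)^3 + 14*sin(w)^2 - 12*sin(w))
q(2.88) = 3.52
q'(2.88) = 8.40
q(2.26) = 3.92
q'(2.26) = -7.83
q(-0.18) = -3.14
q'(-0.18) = -19.97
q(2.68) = 2.75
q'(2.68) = 0.97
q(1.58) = 16528.22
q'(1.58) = -3591488.34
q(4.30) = -0.37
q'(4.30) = 0.24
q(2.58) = 2.74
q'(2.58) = -0.72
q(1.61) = 911.69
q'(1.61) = -46470.52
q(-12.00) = 2.75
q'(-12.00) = 0.80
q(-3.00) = -4.12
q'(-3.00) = 32.61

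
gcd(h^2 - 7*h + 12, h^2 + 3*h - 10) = 1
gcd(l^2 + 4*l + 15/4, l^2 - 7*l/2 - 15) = l + 5/2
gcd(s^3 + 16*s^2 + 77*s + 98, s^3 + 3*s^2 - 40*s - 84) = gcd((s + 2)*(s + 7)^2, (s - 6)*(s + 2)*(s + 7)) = s^2 + 9*s + 14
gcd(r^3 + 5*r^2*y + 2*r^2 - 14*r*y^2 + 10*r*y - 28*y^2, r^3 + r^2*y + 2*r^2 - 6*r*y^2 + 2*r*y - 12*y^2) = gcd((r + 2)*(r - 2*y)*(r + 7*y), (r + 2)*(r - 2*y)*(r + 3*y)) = -r^2 + 2*r*y - 2*r + 4*y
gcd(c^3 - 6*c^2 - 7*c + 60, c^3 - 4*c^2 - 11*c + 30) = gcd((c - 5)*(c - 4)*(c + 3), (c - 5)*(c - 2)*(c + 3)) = c^2 - 2*c - 15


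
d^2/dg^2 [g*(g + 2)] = 2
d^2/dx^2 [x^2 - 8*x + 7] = 2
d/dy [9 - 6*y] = -6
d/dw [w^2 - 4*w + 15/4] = 2*w - 4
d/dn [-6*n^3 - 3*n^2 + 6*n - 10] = -18*n^2 - 6*n + 6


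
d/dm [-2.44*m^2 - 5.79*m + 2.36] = -4.88*m - 5.79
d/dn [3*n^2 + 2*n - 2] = 6*n + 2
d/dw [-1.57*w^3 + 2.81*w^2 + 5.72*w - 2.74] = -4.71*w^2 + 5.62*w + 5.72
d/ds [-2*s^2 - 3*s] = -4*s - 3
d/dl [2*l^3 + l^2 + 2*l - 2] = 6*l^2 + 2*l + 2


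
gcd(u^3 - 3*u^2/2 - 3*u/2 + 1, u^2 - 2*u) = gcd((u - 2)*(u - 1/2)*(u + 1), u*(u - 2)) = u - 2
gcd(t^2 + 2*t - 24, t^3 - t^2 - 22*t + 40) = t - 4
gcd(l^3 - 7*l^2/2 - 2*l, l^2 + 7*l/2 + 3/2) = l + 1/2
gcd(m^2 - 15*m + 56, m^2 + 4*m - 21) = 1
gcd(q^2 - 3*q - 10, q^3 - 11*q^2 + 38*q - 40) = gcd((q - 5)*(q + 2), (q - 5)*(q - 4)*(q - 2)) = q - 5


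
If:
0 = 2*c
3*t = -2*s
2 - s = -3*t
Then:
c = 0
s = 2/3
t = -4/9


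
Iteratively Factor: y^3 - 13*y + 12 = (y + 4)*(y^2 - 4*y + 3) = (y - 1)*(y + 4)*(y - 3)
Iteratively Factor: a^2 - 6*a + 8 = (a - 2)*(a - 4)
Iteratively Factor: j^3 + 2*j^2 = (j + 2)*(j^2) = j*(j + 2)*(j)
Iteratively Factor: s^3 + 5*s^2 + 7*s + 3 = (s + 1)*(s^2 + 4*s + 3) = (s + 1)*(s + 3)*(s + 1)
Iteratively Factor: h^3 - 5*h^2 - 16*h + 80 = (h - 4)*(h^2 - h - 20) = (h - 5)*(h - 4)*(h + 4)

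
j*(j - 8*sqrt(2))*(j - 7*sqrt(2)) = j^3 - 15*sqrt(2)*j^2 + 112*j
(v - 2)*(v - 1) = v^2 - 3*v + 2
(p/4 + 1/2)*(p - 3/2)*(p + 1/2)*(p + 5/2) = p^4/4 + 7*p^3/8 - p^2/16 - 67*p/32 - 15/16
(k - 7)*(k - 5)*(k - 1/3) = k^3 - 37*k^2/3 + 39*k - 35/3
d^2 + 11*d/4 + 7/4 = (d + 1)*(d + 7/4)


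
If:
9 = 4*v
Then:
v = 9/4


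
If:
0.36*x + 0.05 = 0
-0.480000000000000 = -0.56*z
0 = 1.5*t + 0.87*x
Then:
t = 0.08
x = -0.14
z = 0.86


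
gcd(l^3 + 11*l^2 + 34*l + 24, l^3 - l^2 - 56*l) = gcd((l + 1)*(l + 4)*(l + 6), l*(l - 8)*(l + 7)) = 1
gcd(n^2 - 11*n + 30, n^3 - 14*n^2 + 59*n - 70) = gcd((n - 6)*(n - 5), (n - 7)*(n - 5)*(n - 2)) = n - 5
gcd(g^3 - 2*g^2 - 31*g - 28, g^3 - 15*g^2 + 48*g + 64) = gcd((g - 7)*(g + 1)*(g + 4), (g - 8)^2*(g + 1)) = g + 1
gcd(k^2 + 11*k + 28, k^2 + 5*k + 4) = k + 4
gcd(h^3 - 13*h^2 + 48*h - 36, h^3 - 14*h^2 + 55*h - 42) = h^2 - 7*h + 6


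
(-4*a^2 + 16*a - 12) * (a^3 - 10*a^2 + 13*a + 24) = -4*a^5 + 56*a^4 - 224*a^3 + 232*a^2 + 228*a - 288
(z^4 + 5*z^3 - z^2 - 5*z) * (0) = 0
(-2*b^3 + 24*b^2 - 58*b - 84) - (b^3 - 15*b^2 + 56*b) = -3*b^3 + 39*b^2 - 114*b - 84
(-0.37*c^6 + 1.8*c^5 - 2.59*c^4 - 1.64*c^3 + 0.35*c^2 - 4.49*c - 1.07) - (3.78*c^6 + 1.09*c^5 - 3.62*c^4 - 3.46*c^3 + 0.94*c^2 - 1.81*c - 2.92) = -4.15*c^6 + 0.71*c^5 + 1.03*c^4 + 1.82*c^3 - 0.59*c^2 - 2.68*c + 1.85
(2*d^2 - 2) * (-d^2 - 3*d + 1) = -2*d^4 - 6*d^3 + 4*d^2 + 6*d - 2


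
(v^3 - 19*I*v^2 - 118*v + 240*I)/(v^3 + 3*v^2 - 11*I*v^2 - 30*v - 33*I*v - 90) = (v - 8*I)/(v + 3)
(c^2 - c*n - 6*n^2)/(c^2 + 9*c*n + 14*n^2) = (c - 3*n)/(c + 7*n)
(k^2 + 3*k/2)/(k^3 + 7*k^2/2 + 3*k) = 1/(k + 2)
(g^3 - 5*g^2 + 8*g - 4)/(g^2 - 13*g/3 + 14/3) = 3*(g^2 - 3*g + 2)/(3*g - 7)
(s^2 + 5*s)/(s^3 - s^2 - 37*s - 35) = s/(s^2 - 6*s - 7)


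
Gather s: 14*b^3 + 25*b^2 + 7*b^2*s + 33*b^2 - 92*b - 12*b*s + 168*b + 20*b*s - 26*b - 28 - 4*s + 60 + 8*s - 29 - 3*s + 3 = 14*b^3 + 58*b^2 + 50*b + s*(7*b^2 + 8*b + 1) + 6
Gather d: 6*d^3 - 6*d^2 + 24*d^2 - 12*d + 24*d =6*d^3 + 18*d^2 + 12*d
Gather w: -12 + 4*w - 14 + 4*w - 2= 8*w - 28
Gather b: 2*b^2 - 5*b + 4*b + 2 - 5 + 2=2*b^2 - b - 1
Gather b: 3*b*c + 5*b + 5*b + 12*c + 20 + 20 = b*(3*c + 10) + 12*c + 40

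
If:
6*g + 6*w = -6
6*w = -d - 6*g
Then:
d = 6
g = -w - 1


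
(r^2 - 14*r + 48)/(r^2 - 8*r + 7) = (r^2 - 14*r + 48)/(r^2 - 8*r + 7)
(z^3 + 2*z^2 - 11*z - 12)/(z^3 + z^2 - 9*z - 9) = (z + 4)/(z + 3)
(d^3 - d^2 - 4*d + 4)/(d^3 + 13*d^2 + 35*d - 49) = (d^2 - 4)/(d^2 + 14*d + 49)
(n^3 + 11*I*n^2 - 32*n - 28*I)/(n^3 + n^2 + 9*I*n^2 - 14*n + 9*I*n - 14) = (n + 2*I)/(n + 1)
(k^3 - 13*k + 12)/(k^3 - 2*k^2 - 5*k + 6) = (k + 4)/(k + 2)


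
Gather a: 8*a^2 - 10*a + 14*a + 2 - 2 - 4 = 8*a^2 + 4*a - 4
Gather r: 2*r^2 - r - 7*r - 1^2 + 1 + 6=2*r^2 - 8*r + 6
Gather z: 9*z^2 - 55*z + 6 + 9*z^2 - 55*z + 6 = 18*z^2 - 110*z + 12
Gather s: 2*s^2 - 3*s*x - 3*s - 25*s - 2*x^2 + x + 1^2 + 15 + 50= 2*s^2 + s*(-3*x - 28) - 2*x^2 + x + 66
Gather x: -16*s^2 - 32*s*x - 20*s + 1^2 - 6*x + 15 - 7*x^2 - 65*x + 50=-16*s^2 - 20*s - 7*x^2 + x*(-32*s - 71) + 66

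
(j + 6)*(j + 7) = j^2 + 13*j + 42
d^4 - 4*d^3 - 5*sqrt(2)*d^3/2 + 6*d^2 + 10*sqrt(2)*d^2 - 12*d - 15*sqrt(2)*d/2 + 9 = (d - 3)*(d - 1)*(d - 3*sqrt(2)/2)*(d - sqrt(2))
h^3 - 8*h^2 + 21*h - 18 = (h - 3)^2*(h - 2)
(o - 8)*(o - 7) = o^2 - 15*o + 56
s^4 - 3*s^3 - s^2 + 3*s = s*(s - 3)*(s - 1)*(s + 1)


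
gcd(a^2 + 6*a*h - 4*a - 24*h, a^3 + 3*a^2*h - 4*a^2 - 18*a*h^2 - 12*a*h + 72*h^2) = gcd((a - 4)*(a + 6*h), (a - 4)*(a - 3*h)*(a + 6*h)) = a^2 + 6*a*h - 4*a - 24*h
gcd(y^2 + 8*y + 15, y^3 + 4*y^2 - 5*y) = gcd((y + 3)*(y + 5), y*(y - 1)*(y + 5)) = y + 5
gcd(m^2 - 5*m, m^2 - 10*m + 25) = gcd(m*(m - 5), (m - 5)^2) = m - 5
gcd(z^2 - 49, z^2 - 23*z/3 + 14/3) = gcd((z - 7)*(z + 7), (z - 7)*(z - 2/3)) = z - 7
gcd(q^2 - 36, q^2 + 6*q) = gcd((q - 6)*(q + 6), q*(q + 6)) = q + 6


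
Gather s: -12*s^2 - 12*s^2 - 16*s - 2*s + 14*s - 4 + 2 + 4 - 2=-24*s^2 - 4*s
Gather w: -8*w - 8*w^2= -8*w^2 - 8*w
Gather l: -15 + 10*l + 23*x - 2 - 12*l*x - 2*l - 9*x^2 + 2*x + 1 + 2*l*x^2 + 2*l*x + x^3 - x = l*(2*x^2 - 10*x + 8) + x^3 - 9*x^2 + 24*x - 16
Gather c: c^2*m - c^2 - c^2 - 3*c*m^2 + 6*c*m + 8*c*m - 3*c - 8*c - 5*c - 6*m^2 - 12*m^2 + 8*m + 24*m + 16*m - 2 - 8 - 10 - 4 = c^2*(m - 2) + c*(-3*m^2 + 14*m - 16) - 18*m^2 + 48*m - 24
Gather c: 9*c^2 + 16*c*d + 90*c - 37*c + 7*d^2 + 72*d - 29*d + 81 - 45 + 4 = 9*c^2 + c*(16*d + 53) + 7*d^2 + 43*d + 40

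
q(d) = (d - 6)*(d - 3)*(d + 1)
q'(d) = (d - 6)*(d - 3) + (d - 6)*(d + 1) + (d - 3)*(d + 1)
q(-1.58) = -20.14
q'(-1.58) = 41.77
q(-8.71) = -1328.08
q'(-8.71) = 375.95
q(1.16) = 19.24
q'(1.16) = -5.52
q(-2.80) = -91.87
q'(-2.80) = 77.32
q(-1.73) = -26.69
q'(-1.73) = 45.66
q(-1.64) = -22.69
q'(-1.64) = 43.31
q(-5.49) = -438.00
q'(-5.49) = 187.26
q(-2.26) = -54.74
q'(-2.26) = 60.48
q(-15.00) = -5292.00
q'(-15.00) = 924.00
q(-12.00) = -2970.00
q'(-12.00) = 633.00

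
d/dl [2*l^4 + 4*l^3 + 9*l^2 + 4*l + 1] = 8*l^3 + 12*l^2 + 18*l + 4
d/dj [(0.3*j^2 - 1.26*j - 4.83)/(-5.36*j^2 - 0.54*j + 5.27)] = (-6.9156*j^2 - 48.6156*j - 9.2484)/(28.7296*j^4 + 5.7888*j^3 - 56.2028*j^2 - 5.6916*j + 27.7729)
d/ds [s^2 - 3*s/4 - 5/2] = 2*s - 3/4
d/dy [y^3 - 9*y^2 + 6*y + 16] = 3*y^2 - 18*y + 6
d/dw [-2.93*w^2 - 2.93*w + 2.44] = -5.86*w - 2.93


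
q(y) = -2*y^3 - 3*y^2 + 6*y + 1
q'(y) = -6*y^2 - 6*y + 6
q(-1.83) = -7.77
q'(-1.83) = -3.11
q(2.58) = -37.84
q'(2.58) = -49.42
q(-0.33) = -1.23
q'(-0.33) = 7.33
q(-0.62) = -3.40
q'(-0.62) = 7.41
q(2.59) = -38.33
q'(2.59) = -49.79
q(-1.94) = -7.33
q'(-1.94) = -4.94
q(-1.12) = -6.67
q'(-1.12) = 5.19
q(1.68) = -6.87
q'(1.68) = -21.01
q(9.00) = -1646.00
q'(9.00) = -534.00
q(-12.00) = 2953.00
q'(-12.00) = -786.00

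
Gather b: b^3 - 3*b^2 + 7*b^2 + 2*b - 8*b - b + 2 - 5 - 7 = b^3 + 4*b^2 - 7*b - 10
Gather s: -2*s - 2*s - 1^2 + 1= -4*s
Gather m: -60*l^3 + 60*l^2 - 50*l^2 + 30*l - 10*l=-60*l^3 + 10*l^2 + 20*l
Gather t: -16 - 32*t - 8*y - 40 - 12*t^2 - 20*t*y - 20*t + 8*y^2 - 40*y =-12*t^2 + t*(-20*y - 52) + 8*y^2 - 48*y - 56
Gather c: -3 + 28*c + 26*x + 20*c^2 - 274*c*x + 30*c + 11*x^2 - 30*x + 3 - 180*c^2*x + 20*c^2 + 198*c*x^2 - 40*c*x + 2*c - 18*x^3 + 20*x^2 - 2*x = c^2*(40 - 180*x) + c*(198*x^2 - 314*x + 60) - 18*x^3 + 31*x^2 - 6*x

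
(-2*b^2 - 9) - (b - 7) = -2*b^2 - b - 2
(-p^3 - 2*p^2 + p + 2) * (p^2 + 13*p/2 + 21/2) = -p^5 - 17*p^4/2 - 45*p^3/2 - 25*p^2/2 + 47*p/2 + 21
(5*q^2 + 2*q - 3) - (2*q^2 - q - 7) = 3*q^2 + 3*q + 4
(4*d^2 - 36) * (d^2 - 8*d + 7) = 4*d^4 - 32*d^3 - 8*d^2 + 288*d - 252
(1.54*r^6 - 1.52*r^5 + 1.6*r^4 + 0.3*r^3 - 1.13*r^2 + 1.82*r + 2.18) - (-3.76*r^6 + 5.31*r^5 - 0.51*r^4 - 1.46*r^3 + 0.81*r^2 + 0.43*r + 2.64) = 5.3*r^6 - 6.83*r^5 + 2.11*r^4 + 1.76*r^3 - 1.94*r^2 + 1.39*r - 0.46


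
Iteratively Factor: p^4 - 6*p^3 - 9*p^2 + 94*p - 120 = (p + 4)*(p^3 - 10*p^2 + 31*p - 30) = (p - 5)*(p + 4)*(p^2 - 5*p + 6) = (p - 5)*(p - 2)*(p + 4)*(p - 3)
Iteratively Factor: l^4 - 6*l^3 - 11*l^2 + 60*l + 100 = (l - 5)*(l^3 - l^2 - 16*l - 20) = (l - 5)*(l + 2)*(l^2 - 3*l - 10) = (l - 5)^2*(l + 2)*(l + 2)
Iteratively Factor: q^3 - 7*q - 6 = (q - 3)*(q^2 + 3*q + 2) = (q - 3)*(q + 2)*(q + 1)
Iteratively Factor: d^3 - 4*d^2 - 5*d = (d - 5)*(d^2 + d) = d*(d - 5)*(d + 1)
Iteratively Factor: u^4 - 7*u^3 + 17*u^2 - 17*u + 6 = (u - 3)*(u^3 - 4*u^2 + 5*u - 2) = (u - 3)*(u - 1)*(u^2 - 3*u + 2) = (u - 3)*(u - 2)*(u - 1)*(u - 1)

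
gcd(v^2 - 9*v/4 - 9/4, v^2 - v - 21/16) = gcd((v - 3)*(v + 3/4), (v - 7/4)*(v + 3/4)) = v + 3/4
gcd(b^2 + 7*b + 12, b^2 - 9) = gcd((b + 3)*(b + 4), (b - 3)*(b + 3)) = b + 3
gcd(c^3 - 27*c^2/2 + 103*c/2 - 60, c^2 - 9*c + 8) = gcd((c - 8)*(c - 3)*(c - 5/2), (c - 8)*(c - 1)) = c - 8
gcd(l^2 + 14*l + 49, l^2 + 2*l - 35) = l + 7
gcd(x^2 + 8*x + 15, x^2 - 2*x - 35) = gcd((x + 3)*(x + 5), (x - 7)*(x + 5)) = x + 5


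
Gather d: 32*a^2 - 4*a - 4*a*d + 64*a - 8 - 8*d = 32*a^2 + 60*a + d*(-4*a - 8) - 8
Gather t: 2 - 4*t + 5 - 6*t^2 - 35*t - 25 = -6*t^2 - 39*t - 18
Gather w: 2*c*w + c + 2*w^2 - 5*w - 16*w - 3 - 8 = c + 2*w^2 + w*(2*c - 21) - 11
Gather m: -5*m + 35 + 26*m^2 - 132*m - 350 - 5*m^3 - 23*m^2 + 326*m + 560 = -5*m^3 + 3*m^2 + 189*m + 245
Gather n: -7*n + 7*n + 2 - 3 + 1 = 0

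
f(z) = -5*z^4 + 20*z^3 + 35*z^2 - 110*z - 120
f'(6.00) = -1850.00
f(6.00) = -1680.00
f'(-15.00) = 79840.00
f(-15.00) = -311220.00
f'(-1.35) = -45.94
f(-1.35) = 26.47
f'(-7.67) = 11907.19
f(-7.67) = -23545.84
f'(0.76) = -30.92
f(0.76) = -176.27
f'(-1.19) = -74.63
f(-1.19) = 16.73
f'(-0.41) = -127.24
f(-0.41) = -70.54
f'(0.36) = -77.96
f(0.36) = -154.21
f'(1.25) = 32.19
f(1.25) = -175.96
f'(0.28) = -86.14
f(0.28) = -147.65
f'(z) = -20*z^3 + 60*z^2 + 70*z - 110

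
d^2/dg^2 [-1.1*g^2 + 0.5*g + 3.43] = -2.20000000000000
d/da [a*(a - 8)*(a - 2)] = 3*a^2 - 20*a + 16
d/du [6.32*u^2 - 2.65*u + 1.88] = 12.64*u - 2.65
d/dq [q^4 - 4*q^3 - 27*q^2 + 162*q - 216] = 4*q^3 - 12*q^2 - 54*q + 162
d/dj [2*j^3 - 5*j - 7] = 6*j^2 - 5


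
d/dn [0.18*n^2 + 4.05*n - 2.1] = 0.36*n + 4.05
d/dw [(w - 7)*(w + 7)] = 2*w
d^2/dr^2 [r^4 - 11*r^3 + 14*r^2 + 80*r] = 12*r^2 - 66*r + 28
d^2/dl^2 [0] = 0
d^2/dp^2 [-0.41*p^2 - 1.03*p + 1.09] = -0.820000000000000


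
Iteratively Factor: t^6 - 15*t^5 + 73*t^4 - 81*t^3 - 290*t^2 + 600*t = (t - 3)*(t^5 - 12*t^4 + 37*t^3 + 30*t^2 - 200*t) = (t - 4)*(t - 3)*(t^4 - 8*t^3 + 5*t^2 + 50*t) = t*(t - 4)*(t - 3)*(t^3 - 8*t^2 + 5*t + 50) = t*(t - 5)*(t - 4)*(t - 3)*(t^2 - 3*t - 10) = t*(t - 5)^2*(t - 4)*(t - 3)*(t + 2)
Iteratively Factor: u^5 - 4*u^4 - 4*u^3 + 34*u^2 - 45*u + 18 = (u + 3)*(u^4 - 7*u^3 + 17*u^2 - 17*u + 6) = (u - 2)*(u + 3)*(u^3 - 5*u^2 + 7*u - 3) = (u - 2)*(u - 1)*(u + 3)*(u^2 - 4*u + 3) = (u - 2)*(u - 1)^2*(u + 3)*(u - 3)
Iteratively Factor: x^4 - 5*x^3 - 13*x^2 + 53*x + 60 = (x + 3)*(x^3 - 8*x^2 + 11*x + 20) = (x - 4)*(x + 3)*(x^2 - 4*x - 5) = (x - 4)*(x + 1)*(x + 3)*(x - 5)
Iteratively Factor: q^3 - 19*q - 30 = (q + 2)*(q^2 - 2*q - 15) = (q + 2)*(q + 3)*(q - 5)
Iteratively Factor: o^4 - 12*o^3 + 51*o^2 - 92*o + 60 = (o - 3)*(o^3 - 9*o^2 + 24*o - 20) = (o - 3)*(o - 2)*(o^2 - 7*o + 10) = (o - 3)*(o - 2)^2*(o - 5)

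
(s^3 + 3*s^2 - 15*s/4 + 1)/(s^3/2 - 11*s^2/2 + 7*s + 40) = (4*s^3 + 12*s^2 - 15*s + 4)/(2*(s^3 - 11*s^2 + 14*s + 80))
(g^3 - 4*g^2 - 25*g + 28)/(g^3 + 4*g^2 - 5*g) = (g^2 - 3*g - 28)/(g*(g + 5))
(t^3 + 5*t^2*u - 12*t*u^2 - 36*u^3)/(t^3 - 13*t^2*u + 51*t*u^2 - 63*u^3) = (t^2 + 8*t*u + 12*u^2)/(t^2 - 10*t*u + 21*u^2)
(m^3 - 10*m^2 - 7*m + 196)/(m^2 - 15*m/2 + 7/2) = 2*(m^2 - 3*m - 28)/(2*m - 1)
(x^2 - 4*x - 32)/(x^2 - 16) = (x - 8)/(x - 4)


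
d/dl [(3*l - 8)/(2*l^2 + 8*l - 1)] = (-6*l^2 + 32*l + 61)/(4*l^4 + 32*l^3 + 60*l^2 - 16*l + 1)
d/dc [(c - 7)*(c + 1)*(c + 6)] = 3*c^2 - 43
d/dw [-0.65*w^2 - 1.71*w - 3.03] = -1.3*w - 1.71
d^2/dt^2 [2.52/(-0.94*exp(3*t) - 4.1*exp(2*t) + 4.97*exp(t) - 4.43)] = (-2.52*(2.82*exp(2*t) + 8.2*exp(t) - 4.97)*(5.64*exp(2*t) + 16.4*exp(t) - 9.94)*exp(t) + (21.3192*exp(2*t) + 41.328*exp(t) - 12.5244)*(0.94*exp(3*t) + 4.1*exp(2*t) - 4.97*exp(t) + 4.43))*exp(t)/(0.94*exp(3*t) + 4.1*exp(2*t) - 4.97*exp(t) + 4.43)^3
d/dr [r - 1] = 1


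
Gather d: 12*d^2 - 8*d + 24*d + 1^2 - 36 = 12*d^2 + 16*d - 35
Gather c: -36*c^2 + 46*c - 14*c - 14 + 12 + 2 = -36*c^2 + 32*c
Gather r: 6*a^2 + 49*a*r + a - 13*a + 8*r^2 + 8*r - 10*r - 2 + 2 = 6*a^2 - 12*a + 8*r^2 + r*(49*a - 2)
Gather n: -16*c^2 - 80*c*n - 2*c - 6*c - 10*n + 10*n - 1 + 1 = -16*c^2 - 80*c*n - 8*c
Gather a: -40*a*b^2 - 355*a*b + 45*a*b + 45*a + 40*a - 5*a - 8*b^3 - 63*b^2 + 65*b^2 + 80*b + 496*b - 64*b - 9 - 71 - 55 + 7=a*(-40*b^2 - 310*b + 80) - 8*b^3 + 2*b^2 + 512*b - 128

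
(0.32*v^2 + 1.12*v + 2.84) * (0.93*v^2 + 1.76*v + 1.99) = 0.2976*v^4 + 1.6048*v^3 + 5.2492*v^2 + 7.2272*v + 5.6516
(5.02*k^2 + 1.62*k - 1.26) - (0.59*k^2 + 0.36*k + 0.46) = 4.43*k^2 + 1.26*k - 1.72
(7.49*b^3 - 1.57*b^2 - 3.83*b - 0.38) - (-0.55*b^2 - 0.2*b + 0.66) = 7.49*b^3 - 1.02*b^2 - 3.63*b - 1.04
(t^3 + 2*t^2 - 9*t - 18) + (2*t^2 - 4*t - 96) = t^3 + 4*t^2 - 13*t - 114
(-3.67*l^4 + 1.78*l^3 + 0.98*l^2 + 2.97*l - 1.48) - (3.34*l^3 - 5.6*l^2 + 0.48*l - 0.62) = -3.67*l^4 - 1.56*l^3 + 6.58*l^2 + 2.49*l - 0.86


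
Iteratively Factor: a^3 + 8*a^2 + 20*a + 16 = (a + 4)*(a^2 + 4*a + 4) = (a + 2)*(a + 4)*(a + 2)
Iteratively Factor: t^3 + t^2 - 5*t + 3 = (t - 1)*(t^2 + 2*t - 3) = (t - 1)*(t + 3)*(t - 1)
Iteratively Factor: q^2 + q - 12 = (q - 3)*(q + 4)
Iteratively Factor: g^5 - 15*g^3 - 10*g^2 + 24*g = (g + 2)*(g^4 - 2*g^3 - 11*g^2 + 12*g) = (g - 1)*(g + 2)*(g^3 - g^2 - 12*g) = (g - 1)*(g + 2)*(g + 3)*(g^2 - 4*g) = (g - 4)*(g - 1)*(g + 2)*(g + 3)*(g)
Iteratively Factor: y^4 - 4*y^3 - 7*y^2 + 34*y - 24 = (y - 1)*(y^3 - 3*y^2 - 10*y + 24) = (y - 1)*(y + 3)*(y^2 - 6*y + 8) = (y - 2)*(y - 1)*(y + 3)*(y - 4)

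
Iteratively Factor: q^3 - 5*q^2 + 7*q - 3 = (q - 1)*(q^2 - 4*q + 3) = (q - 3)*(q - 1)*(q - 1)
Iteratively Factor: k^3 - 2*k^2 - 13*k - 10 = (k + 1)*(k^2 - 3*k - 10) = (k + 1)*(k + 2)*(k - 5)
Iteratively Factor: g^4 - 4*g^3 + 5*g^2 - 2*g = (g - 2)*(g^3 - 2*g^2 + g) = (g - 2)*(g - 1)*(g^2 - g) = (g - 2)*(g - 1)^2*(g)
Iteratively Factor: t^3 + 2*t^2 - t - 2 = (t + 2)*(t^2 - 1) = (t + 1)*(t + 2)*(t - 1)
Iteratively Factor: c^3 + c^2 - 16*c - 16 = (c + 4)*(c^2 - 3*c - 4) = (c - 4)*(c + 4)*(c + 1)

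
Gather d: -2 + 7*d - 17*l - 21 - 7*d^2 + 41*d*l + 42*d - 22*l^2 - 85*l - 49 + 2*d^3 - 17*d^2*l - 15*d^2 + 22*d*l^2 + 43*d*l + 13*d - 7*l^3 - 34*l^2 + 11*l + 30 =2*d^3 + d^2*(-17*l - 22) + d*(22*l^2 + 84*l + 62) - 7*l^3 - 56*l^2 - 91*l - 42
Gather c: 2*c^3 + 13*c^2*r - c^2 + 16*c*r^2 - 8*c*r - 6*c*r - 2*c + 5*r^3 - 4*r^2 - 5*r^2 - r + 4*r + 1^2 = 2*c^3 + c^2*(13*r - 1) + c*(16*r^2 - 14*r - 2) + 5*r^3 - 9*r^2 + 3*r + 1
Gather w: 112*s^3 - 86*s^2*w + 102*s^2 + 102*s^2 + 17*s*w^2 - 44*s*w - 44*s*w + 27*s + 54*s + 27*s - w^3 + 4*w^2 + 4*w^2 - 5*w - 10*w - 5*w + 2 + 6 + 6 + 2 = 112*s^3 + 204*s^2 + 108*s - w^3 + w^2*(17*s + 8) + w*(-86*s^2 - 88*s - 20) + 16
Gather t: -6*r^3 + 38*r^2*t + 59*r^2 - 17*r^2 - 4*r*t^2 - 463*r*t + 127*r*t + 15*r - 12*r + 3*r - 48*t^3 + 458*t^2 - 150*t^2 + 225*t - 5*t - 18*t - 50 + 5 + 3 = -6*r^3 + 42*r^2 + 6*r - 48*t^3 + t^2*(308 - 4*r) + t*(38*r^2 - 336*r + 202) - 42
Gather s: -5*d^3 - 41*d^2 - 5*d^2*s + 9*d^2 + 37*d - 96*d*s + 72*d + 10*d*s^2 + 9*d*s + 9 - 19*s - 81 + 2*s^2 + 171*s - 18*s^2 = -5*d^3 - 32*d^2 + 109*d + s^2*(10*d - 16) + s*(-5*d^2 - 87*d + 152) - 72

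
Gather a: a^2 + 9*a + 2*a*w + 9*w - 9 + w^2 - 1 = a^2 + a*(2*w + 9) + w^2 + 9*w - 10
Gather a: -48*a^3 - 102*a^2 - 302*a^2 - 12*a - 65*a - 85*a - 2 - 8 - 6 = -48*a^3 - 404*a^2 - 162*a - 16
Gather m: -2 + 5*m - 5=5*m - 7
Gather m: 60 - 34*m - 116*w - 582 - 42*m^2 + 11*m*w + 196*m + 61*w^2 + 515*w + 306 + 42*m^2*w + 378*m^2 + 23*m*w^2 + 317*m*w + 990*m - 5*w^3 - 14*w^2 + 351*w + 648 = m^2*(42*w + 336) + m*(23*w^2 + 328*w + 1152) - 5*w^3 + 47*w^2 + 750*w + 432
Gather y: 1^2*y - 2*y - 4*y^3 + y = -4*y^3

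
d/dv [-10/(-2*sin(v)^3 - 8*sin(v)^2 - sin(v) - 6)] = 10*(-16*sin(v) + 3*cos(2*v) - 4)*cos(v)/(2*sin(v)^3 + 8*sin(v)^2 + sin(v) + 6)^2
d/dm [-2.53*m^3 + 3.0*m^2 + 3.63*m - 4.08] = -7.59*m^2 + 6.0*m + 3.63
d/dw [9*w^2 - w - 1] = 18*w - 1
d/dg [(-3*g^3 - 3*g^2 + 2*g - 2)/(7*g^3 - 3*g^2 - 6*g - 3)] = (30*g^4 + 8*g^3 + 93*g^2 + 6*g - 18)/(49*g^6 - 42*g^5 - 75*g^4 - 6*g^3 + 54*g^2 + 36*g + 9)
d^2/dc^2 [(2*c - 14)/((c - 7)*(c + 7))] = 4/(c + 7)^3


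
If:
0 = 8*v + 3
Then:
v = -3/8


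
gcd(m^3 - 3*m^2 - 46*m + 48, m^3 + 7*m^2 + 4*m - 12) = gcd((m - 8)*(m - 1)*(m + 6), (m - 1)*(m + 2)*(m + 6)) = m^2 + 5*m - 6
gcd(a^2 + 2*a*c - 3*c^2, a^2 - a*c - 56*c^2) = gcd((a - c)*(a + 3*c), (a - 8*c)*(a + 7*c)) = 1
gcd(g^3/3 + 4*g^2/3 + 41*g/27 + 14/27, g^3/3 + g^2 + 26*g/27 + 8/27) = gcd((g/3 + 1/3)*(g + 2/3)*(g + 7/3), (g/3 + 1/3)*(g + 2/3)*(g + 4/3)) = g^2 + 5*g/3 + 2/3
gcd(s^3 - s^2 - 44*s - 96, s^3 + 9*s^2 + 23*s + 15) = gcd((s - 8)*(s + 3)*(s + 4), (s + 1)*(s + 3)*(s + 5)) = s + 3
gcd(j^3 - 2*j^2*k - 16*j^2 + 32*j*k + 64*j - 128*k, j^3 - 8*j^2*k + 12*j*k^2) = j - 2*k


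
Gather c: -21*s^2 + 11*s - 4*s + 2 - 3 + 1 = -21*s^2 + 7*s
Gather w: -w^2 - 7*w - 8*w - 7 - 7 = -w^2 - 15*w - 14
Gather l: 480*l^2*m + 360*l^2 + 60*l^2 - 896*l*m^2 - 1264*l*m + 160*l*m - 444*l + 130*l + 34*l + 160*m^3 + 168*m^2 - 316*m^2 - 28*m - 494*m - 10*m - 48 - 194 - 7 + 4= l^2*(480*m + 420) + l*(-896*m^2 - 1104*m - 280) + 160*m^3 - 148*m^2 - 532*m - 245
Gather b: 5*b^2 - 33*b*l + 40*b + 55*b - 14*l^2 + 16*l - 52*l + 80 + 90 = 5*b^2 + b*(95 - 33*l) - 14*l^2 - 36*l + 170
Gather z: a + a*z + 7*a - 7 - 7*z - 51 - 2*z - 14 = 8*a + z*(a - 9) - 72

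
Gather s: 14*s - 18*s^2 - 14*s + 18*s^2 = 0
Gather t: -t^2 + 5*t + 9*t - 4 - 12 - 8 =-t^2 + 14*t - 24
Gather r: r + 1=r + 1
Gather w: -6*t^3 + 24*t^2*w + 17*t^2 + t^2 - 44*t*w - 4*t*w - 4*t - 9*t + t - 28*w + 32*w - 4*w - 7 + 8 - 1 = -6*t^3 + 18*t^2 - 12*t + w*(24*t^2 - 48*t)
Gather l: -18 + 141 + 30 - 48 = 105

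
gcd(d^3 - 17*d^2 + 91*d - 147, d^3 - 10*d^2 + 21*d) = d^2 - 10*d + 21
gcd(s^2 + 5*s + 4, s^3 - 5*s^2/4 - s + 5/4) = s + 1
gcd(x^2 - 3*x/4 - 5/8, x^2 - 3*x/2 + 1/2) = 1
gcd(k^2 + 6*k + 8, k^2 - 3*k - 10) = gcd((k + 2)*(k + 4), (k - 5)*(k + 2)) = k + 2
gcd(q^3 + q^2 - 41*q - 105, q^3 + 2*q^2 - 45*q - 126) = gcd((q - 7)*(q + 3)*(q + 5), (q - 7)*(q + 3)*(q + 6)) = q^2 - 4*q - 21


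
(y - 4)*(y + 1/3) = y^2 - 11*y/3 - 4/3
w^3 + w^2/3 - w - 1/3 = (w - 1)*(w + 1/3)*(w + 1)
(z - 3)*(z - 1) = z^2 - 4*z + 3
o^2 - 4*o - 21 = (o - 7)*(o + 3)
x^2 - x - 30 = (x - 6)*(x + 5)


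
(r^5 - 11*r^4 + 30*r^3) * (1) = r^5 - 11*r^4 + 30*r^3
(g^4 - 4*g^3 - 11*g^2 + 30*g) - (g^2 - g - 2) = g^4 - 4*g^3 - 12*g^2 + 31*g + 2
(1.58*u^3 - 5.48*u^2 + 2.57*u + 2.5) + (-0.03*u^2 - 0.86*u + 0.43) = 1.58*u^3 - 5.51*u^2 + 1.71*u + 2.93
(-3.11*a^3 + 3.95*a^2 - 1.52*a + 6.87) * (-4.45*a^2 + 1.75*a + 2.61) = 13.8395*a^5 - 23.02*a^4 + 5.5594*a^3 - 22.922*a^2 + 8.0553*a + 17.9307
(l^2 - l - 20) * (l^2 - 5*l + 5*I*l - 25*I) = l^4 - 6*l^3 + 5*I*l^3 - 15*l^2 - 30*I*l^2 + 100*l - 75*I*l + 500*I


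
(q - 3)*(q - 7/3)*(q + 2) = q^3 - 10*q^2/3 - 11*q/3 + 14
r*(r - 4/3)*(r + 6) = r^3 + 14*r^2/3 - 8*r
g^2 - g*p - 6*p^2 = (g - 3*p)*(g + 2*p)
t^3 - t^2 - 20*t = t*(t - 5)*(t + 4)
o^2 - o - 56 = (o - 8)*(o + 7)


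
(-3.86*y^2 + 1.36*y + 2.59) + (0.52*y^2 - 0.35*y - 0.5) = -3.34*y^2 + 1.01*y + 2.09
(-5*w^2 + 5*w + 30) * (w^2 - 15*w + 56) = -5*w^4 + 80*w^3 - 325*w^2 - 170*w + 1680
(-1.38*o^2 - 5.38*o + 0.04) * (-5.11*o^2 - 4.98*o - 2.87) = 7.0518*o^4 + 34.3642*o^3 + 30.5486*o^2 + 15.2414*o - 0.1148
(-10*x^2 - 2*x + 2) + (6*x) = -10*x^2 + 4*x + 2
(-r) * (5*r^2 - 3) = -5*r^3 + 3*r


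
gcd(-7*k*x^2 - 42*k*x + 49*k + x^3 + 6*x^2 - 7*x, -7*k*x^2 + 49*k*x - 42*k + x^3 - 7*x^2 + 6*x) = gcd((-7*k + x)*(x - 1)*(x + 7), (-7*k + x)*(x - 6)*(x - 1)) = -7*k*x + 7*k + x^2 - x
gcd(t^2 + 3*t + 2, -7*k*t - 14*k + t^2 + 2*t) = t + 2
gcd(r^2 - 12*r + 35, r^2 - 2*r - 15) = r - 5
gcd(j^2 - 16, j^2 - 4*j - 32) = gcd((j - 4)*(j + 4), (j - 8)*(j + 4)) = j + 4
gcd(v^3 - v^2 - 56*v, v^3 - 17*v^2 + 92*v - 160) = v - 8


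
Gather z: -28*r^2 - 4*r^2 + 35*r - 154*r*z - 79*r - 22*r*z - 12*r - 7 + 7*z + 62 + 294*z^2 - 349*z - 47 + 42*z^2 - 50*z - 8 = -32*r^2 - 56*r + 336*z^2 + z*(-176*r - 392)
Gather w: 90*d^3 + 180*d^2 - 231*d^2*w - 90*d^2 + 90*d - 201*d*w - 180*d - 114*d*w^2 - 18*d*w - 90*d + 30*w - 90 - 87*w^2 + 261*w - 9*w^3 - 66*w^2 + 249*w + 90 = 90*d^3 + 90*d^2 - 180*d - 9*w^3 + w^2*(-114*d - 153) + w*(-231*d^2 - 219*d + 540)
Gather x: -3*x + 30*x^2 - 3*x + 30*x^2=60*x^2 - 6*x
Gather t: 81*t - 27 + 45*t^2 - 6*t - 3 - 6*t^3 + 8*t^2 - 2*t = -6*t^3 + 53*t^2 + 73*t - 30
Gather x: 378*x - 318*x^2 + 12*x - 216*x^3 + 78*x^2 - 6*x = -216*x^3 - 240*x^2 + 384*x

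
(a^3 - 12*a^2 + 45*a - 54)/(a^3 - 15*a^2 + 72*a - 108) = (a - 3)/(a - 6)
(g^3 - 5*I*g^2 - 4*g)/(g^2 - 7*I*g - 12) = g*(g - I)/(g - 3*I)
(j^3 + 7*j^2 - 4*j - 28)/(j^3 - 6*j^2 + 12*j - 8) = (j^2 + 9*j + 14)/(j^2 - 4*j + 4)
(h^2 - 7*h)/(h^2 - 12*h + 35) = h/(h - 5)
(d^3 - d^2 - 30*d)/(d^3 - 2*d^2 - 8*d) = (-d^2 + d + 30)/(-d^2 + 2*d + 8)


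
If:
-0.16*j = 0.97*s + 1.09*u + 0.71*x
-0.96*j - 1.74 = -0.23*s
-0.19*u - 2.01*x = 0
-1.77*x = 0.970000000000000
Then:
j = -3.15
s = -5.59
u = 5.80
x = -0.55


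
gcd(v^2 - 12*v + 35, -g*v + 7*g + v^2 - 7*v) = v - 7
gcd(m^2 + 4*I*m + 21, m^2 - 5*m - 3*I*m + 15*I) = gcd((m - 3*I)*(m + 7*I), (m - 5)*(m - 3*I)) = m - 3*I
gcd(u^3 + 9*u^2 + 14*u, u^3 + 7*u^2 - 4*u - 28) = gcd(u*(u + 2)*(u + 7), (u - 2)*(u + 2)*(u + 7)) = u^2 + 9*u + 14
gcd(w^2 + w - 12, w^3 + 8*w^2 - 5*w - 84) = w^2 + w - 12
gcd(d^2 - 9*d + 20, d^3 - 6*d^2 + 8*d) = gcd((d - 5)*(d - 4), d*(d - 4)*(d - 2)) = d - 4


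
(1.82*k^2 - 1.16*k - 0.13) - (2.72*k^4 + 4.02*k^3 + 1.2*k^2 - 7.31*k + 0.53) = -2.72*k^4 - 4.02*k^3 + 0.62*k^2 + 6.15*k - 0.66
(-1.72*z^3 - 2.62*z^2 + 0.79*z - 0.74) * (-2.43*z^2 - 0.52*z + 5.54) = 4.1796*z^5 + 7.261*z^4 - 10.0861*z^3 - 13.1274*z^2 + 4.7614*z - 4.0996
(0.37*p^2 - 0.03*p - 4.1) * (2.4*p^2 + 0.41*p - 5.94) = 0.888*p^4 + 0.0797*p^3 - 12.0501*p^2 - 1.5028*p + 24.354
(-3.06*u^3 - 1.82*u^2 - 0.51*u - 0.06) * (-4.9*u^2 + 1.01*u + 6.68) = 14.994*u^5 + 5.8274*u^4 - 19.78*u^3 - 12.3787*u^2 - 3.4674*u - 0.4008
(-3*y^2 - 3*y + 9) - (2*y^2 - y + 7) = -5*y^2 - 2*y + 2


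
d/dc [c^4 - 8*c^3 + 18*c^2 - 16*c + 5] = 4*c^3 - 24*c^2 + 36*c - 16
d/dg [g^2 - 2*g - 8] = 2*g - 2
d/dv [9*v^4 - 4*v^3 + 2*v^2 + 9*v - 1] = 36*v^3 - 12*v^2 + 4*v + 9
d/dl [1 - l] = -1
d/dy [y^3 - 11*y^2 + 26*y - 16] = 3*y^2 - 22*y + 26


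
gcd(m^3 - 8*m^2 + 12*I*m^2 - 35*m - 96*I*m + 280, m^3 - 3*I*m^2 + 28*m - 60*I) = m + 5*I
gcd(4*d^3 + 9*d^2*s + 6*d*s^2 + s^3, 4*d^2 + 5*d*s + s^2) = 4*d^2 + 5*d*s + s^2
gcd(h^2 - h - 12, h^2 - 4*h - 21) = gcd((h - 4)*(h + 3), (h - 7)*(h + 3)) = h + 3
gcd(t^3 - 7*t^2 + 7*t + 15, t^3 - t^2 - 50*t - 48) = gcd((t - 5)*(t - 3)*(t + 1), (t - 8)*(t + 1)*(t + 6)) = t + 1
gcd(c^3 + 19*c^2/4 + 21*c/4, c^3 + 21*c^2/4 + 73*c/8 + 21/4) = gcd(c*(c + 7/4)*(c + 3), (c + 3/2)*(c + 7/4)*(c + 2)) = c + 7/4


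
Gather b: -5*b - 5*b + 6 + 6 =12 - 10*b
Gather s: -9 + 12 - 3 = 0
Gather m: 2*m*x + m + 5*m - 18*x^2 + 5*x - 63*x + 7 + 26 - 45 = m*(2*x + 6) - 18*x^2 - 58*x - 12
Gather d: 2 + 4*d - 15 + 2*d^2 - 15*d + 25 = 2*d^2 - 11*d + 12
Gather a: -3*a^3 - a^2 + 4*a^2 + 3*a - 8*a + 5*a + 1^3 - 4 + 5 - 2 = -3*a^3 + 3*a^2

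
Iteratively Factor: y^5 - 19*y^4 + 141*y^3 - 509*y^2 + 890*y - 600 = (y - 5)*(y^4 - 14*y^3 + 71*y^2 - 154*y + 120) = (y - 5)*(y - 3)*(y^3 - 11*y^2 + 38*y - 40) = (y - 5)^2*(y - 3)*(y^2 - 6*y + 8) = (y - 5)^2*(y - 3)*(y - 2)*(y - 4)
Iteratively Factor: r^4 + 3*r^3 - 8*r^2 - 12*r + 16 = (r + 2)*(r^3 + r^2 - 10*r + 8) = (r + 2)*(r + 4)*(r^2 - 3*r + 2) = (r - 2)*(r + 2)*(r + 4)*(r - 1)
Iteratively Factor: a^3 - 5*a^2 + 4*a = (a)*(a^2 - 5*a + 4) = a*(a - 4)*(a - 1)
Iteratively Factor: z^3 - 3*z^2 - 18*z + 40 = (z + 4)*(z^2 - 7*z + 10) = (z - 5)*(z + 4)*(z - 2)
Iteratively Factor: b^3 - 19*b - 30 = (b - 5)*(b^2 + 5*b + 6) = (b - 5)*(b + 3)*(b + 2)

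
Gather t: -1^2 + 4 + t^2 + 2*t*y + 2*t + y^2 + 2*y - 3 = t^2 + t*(2*y + 2) + y^2 + 2*y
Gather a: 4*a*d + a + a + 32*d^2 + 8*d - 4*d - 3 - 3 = a*(4*d + 2) + 32*d^2 + 4*d - 6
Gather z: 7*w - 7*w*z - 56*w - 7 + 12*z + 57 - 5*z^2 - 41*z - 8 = -49*w - 5*z^2 + z*(-7*w - 29) + 42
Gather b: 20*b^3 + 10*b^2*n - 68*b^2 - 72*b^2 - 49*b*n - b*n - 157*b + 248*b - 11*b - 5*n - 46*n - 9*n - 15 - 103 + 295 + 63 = 20*b^3 + b^2*(10*n - 140) + b*(80 - 50*n) - 60*n + 240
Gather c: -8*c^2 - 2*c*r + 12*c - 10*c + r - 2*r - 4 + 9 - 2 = -8*c^2 + c*(2 - 2*r) - r + 3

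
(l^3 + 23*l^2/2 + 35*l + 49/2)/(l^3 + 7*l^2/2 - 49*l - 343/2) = (l + 1)/(l - 7)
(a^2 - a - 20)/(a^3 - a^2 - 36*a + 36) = (a^2 - a - 20)/(a^3 - a^2 - 36*a + 36)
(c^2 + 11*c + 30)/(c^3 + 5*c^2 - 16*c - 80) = (c + 6)/(c^2 - 16)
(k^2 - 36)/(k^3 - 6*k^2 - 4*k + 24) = (k + 6)/(k^2 - 4)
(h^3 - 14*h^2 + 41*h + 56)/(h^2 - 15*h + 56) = h + 1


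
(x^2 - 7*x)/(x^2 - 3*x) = (x - 7)/(x - 3)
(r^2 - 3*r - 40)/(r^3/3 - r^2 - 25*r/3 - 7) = 3*(-r^2 + 3*r + 40)/(-r^3 + 3*r^2 + 25*r + 21)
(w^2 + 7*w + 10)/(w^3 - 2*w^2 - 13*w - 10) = (w + 5)/(w^2 - 4*w - 5)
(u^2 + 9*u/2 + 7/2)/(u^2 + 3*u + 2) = (u + 7/2)/(u + 2)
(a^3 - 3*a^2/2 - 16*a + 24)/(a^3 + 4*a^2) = 1 - 11/(2*a) + 6/a^2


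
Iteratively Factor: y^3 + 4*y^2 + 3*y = (y + 3)*(y^2 + y) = y*(y + 3)*(y + 1)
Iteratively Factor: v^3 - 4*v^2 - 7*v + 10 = (v - 5)*(v^2 + v - 2) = (v - 5)*(v + 2)*(v - 1)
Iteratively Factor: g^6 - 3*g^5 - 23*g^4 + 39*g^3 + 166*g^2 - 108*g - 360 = (g - 2)*(g^5 - g^4 - 25*g^3 - 11*g^2 + 144*g + 180) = (g - 2)*(g + 2)*(g^4 - 3*g^3 - 19*g^2 + 27*g + 90) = (g - 3)*(g - 2)*(g + 2)*(g^3 - 19*g - 30) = (g - 3)*(g - 2)*(g + 2)^2*(g^2 - 2*g - 15) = (g - 3)*(g - 2)*(g + 2)^2*(g + 3)*(g - 5)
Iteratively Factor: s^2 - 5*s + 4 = (s - 4)*(s - 1)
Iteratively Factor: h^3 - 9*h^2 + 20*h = (h - 5)*(h^2 - 4*h) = (h - 5)*(h - 4)*(h)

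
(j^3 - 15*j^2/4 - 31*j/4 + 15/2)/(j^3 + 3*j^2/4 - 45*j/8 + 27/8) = 2*(j^2 - 3*j - 10)/(2*j^2 + 3*j - 9)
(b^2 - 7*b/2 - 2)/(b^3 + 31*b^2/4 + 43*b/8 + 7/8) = 4*(b - 4)/(4*b^2 + 29*b + 7)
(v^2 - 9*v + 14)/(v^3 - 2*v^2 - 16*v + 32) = (v - 7)/(v^2 - 16)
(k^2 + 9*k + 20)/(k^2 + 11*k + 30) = (k + 4)/(k + 6)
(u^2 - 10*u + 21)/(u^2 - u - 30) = (-u^2 + 10*u - 21)/(-u^2 + u + 30)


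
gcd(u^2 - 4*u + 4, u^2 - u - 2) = u - 2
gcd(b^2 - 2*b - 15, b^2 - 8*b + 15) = b - 5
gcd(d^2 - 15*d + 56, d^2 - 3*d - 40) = d - 8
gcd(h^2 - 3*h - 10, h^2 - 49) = 1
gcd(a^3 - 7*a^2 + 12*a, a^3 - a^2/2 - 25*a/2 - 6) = a - 4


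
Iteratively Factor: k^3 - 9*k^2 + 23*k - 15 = (k - 5)*(k^2 - 4*k + 3) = (k - 5)*(k - 3)*(k - 1)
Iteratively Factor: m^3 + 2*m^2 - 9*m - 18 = (m + 2)*(m^2 - 9) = (m - 3)*(m + 2)*(m + 3)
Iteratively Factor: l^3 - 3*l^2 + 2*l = (l - 1)*(l^2 - 2*l) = (l - 2)*(l - 1)*(l)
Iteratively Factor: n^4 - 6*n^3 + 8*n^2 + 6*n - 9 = (n - 3)*(n^3 - 3*n^2 - n + 3) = (n - 3)*(n + 1)*(n^2 - 4*n + 3) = (n - 3)*(n - 1)*(n + 1)*(n - 3)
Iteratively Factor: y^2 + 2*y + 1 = (y + 1)*(y + 1)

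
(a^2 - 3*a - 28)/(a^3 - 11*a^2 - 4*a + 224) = 1/(a - 8)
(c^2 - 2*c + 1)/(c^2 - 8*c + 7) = (c - 1)/(c - 7)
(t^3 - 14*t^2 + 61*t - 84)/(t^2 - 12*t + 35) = (t^2 - 7*t + 12)/(t - 5)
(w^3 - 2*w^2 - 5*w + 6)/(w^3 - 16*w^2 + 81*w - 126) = (w^2 + w - 2)/(w^2 - 13*w + 42)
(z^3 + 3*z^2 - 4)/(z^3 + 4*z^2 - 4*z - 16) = (z^2 + z - 2)/(z^2 + 2*z - 8)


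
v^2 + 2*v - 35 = (v - 5)*(v + 7)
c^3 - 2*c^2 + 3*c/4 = c*(c - 3/2)*(c - 1/2)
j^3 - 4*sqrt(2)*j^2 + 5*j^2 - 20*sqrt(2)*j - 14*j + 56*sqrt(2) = (j - 2)*(j + 7)*(j - 4*sqrt(2))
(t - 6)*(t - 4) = t^2 - 10*t + 24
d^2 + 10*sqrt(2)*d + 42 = (d + 3*sqrt(2))*(d + 7*sqrt(2))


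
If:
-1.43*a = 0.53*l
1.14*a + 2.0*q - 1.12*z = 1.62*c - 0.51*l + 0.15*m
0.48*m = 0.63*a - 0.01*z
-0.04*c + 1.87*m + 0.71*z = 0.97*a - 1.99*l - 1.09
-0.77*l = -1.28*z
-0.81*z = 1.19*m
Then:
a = 0.00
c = 27.25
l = 0.00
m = 0.00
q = 22.07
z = 0.00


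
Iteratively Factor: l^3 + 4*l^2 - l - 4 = (l + 4)*(l^2 - 1) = (l - 1)*(l + 4)*(l + 1)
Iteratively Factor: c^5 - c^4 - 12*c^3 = (c)*(c^4 - c^3 - 12*c^2) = c*(c + 3)*(c^3 - 4*c^2) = c^2*(c + 3)*(c^2 - 4*c) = c^3*(c + 3)*(c - 4)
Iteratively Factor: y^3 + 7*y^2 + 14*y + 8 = (y + 2)*(y^2 + 5*y + 4) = (y + 1)*(y + 2)*(y + 4)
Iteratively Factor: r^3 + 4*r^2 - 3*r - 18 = (r + 3)*(r^2 + r - 6) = (r + 3)^2*(r - 2)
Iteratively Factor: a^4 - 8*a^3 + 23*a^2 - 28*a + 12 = (a - 1)*(a^3 - 7*a^2 + 16*a - 12) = (a - 3)*(a - 1)*(a^2 - 4*a + 4) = (a - 3)*(a - 2)*(a - 1)*(a - 2)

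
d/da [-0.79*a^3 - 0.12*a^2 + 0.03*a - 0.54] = -2.37*a^2 - 0.24*a + 0.03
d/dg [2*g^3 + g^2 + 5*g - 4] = 6*g^2 + 2*g + 5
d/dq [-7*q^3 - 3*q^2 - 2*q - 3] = -21*q^2 - 6*q - 2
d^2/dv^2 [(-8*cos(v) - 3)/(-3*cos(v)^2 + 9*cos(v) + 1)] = 2*(648*(1 - cos(2*v))^2*cos(v) + 324*(1 - cos(2*v))^2 + 419*cos(v) + 1386*cos(2*v) + 333*cos(3*v) - 144*cos(5*v) - 1350)/(18*cos(v) - 3*cos(2*v) - 1)^3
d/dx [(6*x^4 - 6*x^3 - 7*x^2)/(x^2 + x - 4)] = x*(12*x^4 + 12*x^3 - 108*x^2 + 65*x + 56)/(x^4 + 2*x^3 - 7*x^2 - 8*x + 16)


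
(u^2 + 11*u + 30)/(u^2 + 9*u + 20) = (u + 6)/(u + 4)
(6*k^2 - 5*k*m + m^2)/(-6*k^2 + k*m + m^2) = (-3*k + m)/(3*k + m)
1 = 1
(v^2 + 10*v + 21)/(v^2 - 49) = (v + 3)/(v - 7)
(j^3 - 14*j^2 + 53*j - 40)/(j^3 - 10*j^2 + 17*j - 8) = (j - 5)/(j - 1)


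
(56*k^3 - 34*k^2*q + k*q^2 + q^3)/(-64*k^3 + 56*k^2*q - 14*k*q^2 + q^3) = (7*k + q)/(-8*k + q)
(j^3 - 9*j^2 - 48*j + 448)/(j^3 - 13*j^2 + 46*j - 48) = (j^2 - j - 56)/(j^2 - 5*j + 6)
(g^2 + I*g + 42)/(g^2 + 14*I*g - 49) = (g - 6*I)/(g + 7*I)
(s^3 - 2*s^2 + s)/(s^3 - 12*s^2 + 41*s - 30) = s*(s - 1)/(s^2 - 11*s + 30)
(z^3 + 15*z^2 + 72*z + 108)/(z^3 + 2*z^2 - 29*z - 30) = (z^2 + 9*z + 18)/(z^2 - 4*z - 5)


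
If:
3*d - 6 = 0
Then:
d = 2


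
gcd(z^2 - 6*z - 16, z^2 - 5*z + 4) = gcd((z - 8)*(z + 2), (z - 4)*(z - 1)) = 1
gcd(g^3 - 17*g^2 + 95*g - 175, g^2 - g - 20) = g - 5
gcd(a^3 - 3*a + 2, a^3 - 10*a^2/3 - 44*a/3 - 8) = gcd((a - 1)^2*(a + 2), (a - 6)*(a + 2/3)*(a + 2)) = a + 2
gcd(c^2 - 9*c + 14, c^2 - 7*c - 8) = 1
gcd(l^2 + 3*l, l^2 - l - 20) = 1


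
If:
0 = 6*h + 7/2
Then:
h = -7/12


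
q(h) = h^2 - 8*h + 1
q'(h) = 2*h - 8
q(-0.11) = 1.89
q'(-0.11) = -8.22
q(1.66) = -9.52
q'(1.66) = -4.68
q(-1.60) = 16.36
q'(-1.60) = -11.20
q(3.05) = -14.10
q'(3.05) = -1.90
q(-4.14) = 51.26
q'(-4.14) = -16.28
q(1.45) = -8.50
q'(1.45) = -5.10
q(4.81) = -14.34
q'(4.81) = 1.62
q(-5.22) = 70.01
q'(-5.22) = -18.44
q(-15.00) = 346.00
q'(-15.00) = -38.00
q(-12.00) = 241.00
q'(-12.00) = -32.00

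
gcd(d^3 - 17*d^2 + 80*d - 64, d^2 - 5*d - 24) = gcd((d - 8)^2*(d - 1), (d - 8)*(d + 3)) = d - 8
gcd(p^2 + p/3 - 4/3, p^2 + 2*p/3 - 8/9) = p + 4/3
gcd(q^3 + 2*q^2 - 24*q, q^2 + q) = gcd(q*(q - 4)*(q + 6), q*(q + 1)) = q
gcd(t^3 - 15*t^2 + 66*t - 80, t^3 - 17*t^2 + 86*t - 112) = t^2 - 10*t + 16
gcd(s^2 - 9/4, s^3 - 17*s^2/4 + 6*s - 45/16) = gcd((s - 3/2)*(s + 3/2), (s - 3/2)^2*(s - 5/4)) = s - 3/2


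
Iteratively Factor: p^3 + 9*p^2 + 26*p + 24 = (p + 2)*(p^2 + 7*p + 12) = (p + 2)*(p + 3)*(p + 4)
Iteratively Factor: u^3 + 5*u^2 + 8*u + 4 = (u + 2)*(u^2 + 3*u + 2) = (u + 2)^2*(u + 1)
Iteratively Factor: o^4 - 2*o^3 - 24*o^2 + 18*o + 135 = (o + 3)*(o^3 - 5*o^2 - 9*o + 45) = (o - 5)*(o + 3)*(o^2 - 9) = (o - 5)*(o - 3)*(o + 3)*(o + 3)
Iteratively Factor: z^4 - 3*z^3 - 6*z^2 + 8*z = (z + 2)*(z^3 - 5*z^2 + 4*z) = (z - 4)*(z + 2)*(z^2 - z) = (z - 4)*(z - 1)*(z + 2)*(z)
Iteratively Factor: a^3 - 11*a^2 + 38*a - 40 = (a - 4)*(a^2 - 7*a + 10) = (a - 4)*(a - 2)*(a - 5)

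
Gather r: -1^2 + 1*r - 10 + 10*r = 11*r - 11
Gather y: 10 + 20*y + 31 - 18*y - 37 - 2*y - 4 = 0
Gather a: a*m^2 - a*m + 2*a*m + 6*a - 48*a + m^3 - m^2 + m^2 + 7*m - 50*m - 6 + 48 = a*(m^2 + m - 42) + m^3 - 43*m + 42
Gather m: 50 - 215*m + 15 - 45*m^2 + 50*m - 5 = -45*m^2 - 165*m + 60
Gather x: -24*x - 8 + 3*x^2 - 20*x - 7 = 3*x^2 - 44*x - 15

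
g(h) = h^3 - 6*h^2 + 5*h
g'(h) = 3*h^2 - 12*h + 5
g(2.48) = -9.25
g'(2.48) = -6.31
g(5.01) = 0.20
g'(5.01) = 20.18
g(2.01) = -6.07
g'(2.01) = -7.00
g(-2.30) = -55.41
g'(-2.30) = 48.47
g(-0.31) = -2.16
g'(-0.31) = 9.01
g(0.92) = 0.30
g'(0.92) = -3.50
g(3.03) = -12.12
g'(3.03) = -3.82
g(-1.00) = -12.00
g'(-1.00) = 20.00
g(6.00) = 30.00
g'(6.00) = 41.00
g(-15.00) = -4800.00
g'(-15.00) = 860.00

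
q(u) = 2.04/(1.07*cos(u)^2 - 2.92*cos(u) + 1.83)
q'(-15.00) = 0.28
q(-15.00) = 0.44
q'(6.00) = 3026.90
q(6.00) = 159.82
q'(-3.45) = -0.10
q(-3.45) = 0.37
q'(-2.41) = 0.29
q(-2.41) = 0.44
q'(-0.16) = 2697.46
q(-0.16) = -206.84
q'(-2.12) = 0.53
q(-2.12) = 0.56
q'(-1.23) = 4.47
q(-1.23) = 2.10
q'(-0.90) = 13.85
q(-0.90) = 4.76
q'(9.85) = 0.14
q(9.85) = 0.38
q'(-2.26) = 0.40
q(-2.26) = 0.50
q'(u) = 2.04*(2.14*sin(u)*cos(u) - 2.92*sin(u))/(1.07*cos(u)^2 - 2.92*cos(u) + 1.83)^2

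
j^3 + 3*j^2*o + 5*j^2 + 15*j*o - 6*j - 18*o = (j - 1)*(j + 6)*(j + 3*o)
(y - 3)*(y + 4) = y^2 + y - 12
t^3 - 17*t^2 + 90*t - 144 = (t - 8)*(t - 6)*(t - 3)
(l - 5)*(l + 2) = l^2 - 3*l - 10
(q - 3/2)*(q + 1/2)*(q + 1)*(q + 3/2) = q^4 + 3*q^3/2 - 7*q^2/4 - 27*q/8 - 9/8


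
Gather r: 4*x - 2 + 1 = 4*x - 1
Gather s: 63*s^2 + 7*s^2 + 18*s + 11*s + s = 70*s^2 + 30*s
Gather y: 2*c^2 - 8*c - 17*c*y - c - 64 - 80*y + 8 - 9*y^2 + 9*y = 2*c^2 - 9*c - 9*y^2 + y*(-17*c - 71) - 56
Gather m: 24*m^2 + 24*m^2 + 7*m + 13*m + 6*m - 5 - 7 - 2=48*m^2 + 26*m - 14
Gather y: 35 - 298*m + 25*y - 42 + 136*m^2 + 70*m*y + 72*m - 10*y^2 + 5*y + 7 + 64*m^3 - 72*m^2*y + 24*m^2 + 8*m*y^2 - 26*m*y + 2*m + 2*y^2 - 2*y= 64*m^3 + 160*m^2 - 224*m + y^2*(8*m - 8) + y*(-72*m^2 + 44*m + 28)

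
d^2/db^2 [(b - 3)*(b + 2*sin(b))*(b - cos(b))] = -2*b^2*sin(b) + b^2*cos(b) + 10*b*sin(b) + 4*b*sin(2*b) + 5*b*cos(b) + 6*b - 2*sin(b) - 12*sin(2*b) - 14*cos(b) - 4*cos(2*b) - 6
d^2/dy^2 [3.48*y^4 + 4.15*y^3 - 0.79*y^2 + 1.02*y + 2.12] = 41.76*y^2 + 24.9*y - 1.58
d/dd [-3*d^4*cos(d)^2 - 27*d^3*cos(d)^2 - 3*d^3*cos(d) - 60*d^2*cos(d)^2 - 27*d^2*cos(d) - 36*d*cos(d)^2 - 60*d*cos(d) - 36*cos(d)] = 3*d^4*sin(2*d) + 3*d^3*sin(d) + 27*d^3*sin(2*d) - 12*d^3*cos(d)^2 + 27*d^2*sin(d) + 60*d^2*sin(2*d) - 81*d^2*cos(d)^2 - 9*d^2*cos(d) + 60*d*sin(d) + 36*d*sin(2*d) - 120*d*cos(d)^2 - 54*d*cos(d) + 36*sin(d) - 36*cos(d)^2 - 60*cos(d)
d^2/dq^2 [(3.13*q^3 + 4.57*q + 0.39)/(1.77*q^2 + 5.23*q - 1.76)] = (-2.8421709430404e-14*q^4 + 219.365012*q^3 - 165.535158*q^2 + 165.253326*q + 107.89699)/(5.545233*q^6 + 49.155201*q^5 + 128.702187*q^4 + 45.300691*q^3 - 127.975056*q^2 + 48.601344*q - 5.451776)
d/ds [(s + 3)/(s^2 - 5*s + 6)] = (s^2 - 5*s - (s + 3)*(2*s - 5) + 6)/(s^2 - 5*s + 6)^2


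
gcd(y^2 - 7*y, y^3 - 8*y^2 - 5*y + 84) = y - 7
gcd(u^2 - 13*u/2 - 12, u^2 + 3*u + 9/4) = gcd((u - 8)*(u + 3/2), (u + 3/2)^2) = u + 3/2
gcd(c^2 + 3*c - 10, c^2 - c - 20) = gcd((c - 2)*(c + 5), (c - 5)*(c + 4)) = 1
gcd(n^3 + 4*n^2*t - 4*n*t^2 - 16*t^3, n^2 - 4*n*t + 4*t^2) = -n + 2*t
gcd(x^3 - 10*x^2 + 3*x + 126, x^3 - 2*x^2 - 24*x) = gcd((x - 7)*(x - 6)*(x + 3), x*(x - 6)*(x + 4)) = x - 6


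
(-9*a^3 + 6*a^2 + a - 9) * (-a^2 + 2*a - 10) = 9*a^5 - 24*a^4 + 101*a^3 - 49*a^2 - 28*a + 90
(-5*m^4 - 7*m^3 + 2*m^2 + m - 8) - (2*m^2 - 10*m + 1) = -5*m^4 - 7*m^3 + 11*m - 9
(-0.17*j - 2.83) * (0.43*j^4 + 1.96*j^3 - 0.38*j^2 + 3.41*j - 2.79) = -0.0731*j^5 - 1.5501*j^4 - 5.4822*j^3 + 0.4957*j^2 - 9.176*j + 7.8957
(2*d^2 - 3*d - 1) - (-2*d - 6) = 2*d^2 - d + 5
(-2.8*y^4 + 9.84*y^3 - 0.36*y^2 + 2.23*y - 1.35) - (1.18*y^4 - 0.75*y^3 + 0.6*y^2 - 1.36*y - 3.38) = -3.98*y^4 + 10.59*y^3 - 0.96*y^2 + 3.59*y + 2.03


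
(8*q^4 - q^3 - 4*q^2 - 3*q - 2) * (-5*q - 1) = -40*q^5 - 3*q^4 + 21*q^3 + 19*q^2 + 13*q + 2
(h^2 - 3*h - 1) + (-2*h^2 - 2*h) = -h^2 - 5*h - 1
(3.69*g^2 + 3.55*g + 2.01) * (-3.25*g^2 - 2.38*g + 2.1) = -11.9925*g^4 - 20.3197*g^3 - 7.2325*g^2 + 2.6712*g + 4.221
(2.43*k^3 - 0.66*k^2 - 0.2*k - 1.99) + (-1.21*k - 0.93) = 2.43*k^3 - 0.66*k^2 - 1.41*k - 2.92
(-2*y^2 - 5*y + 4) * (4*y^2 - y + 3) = -8*y^4 - 18*y^3 + 15*y^2 - 19*y + 12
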